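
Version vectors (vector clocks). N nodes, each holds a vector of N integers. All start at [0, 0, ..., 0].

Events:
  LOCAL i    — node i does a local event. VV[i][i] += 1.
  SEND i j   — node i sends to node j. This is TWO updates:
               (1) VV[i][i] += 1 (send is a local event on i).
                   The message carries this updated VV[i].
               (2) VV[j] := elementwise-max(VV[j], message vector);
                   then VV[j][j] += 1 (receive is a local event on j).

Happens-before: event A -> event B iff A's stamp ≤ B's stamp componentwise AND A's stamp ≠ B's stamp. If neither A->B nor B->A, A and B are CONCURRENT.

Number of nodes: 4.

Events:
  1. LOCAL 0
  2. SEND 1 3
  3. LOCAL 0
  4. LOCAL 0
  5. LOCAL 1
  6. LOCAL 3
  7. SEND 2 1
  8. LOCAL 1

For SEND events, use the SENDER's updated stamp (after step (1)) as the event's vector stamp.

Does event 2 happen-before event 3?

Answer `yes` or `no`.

Initial: VV[0]=[0, 0, 0, 0]
Initial: VV[1]=[0, 0, 0, 0]
Initial: VV[2]=[0, 0, 0, 0]
Initial: VV[3]=[0, 0, 0, 0]
Event 1: LOCAL 0: VV[0][0]++ -> VV[0]=[1, 0, 0, 0]
Event 2: SEND 1->3: VV[1][1]++ -> VV[1]=[0, 1, 0, 0], msg_vec=[0, 1, 0, 0]; VV[3]=max(VV[3],msg_vec) then VV[3][3]++ -> VV[3]=[0, 1, 0, 1]
Event 3: LOCAL 0: VV[0][0]++ -> VV[0]=[2, 0, 0, 0]
Event 4: LOCAL 0: VV[0][0]++ -> VV[0]=[3, 0, 0, 0]
Event 5: LOCAL 1: VV[1][1]++ -> VV[1]=[0, 2, 0, 0]
Event 6: LOCAL 3: VV[3][3]++ -> VV[3]=[0, 1, 0, 2]
Event 7: SEND 2->1: VV[2][2]++ -> VV[2]=[0, 0, 1, 0], msg_vec=[0, 0, 1, 0]; VV[1]=max(VV[1],msg_vec) then VV[1][1]++ -> VV[1]=[0, 3, 1, 0]
Event 8: LOCAL 1: VV[1][1]++ -> VV[1]=[0, 4, 1, 0]
Event 2 stamp: [0, 1, 0, 0]
Event 3 stamp: [2, 0, 0, 0]
[0, 1, 0, 0] <= [2, 0, 0, 0]? False. Equal? False. Happens-before: False

Answer: no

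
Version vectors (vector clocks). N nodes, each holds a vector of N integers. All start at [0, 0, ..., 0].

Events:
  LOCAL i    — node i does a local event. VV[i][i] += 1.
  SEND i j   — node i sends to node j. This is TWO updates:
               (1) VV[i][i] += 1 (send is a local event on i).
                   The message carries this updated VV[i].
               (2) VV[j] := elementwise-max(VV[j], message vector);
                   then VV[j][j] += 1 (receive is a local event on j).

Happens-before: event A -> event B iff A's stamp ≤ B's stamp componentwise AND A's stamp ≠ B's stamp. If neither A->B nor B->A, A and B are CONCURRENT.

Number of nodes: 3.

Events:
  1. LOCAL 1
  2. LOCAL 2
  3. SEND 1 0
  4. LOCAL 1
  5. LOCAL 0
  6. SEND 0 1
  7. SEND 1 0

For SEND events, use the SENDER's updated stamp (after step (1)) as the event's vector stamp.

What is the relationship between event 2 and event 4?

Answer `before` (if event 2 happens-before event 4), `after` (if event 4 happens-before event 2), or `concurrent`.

Answer: concurrent

Derivation:
Initial: VV[0]=[0, 0, 0]
Initial: VV[1]=[0, 0, 0]
Initial: VV[2]=[0, 0, 0]
Event 1: LOCAL 1: VV[1][1]++ -> VV[1]=[0, 1, 0]
Event 2: LOCAL 2: VV[2][2]++ -> VV[2]=[0, 0, 1]
Event 3: SEND 1->0: VV[1][1]++ -> VV[1]=[0, 2, 0], msg_vec=[0, 2, 0]; VV[0]=max(VV[0],msg_vec) then VV[0][0]++ -> VV[0]=[1, 2, 0]
Event 4: LOCAL 1: VV[1][1]++ -> VV[1]=[0, 3, 0]
Event 5: LOCAL 0: VV[0][0]++ -> VV[0]=[2, 2, 0]
Event 6: SEND 0->1: VV[0][0]++ -> VV[0]=[3, 2, 0], msg_vec=[3, 2, 0]; VV[1]=max(VV[1],msg_vec) then VV[1][1]++ -> VV[1]=[3, 4, 0]
Event 7: SEND 1->0: VV[1][1]++ -> VV[1]=[3, 5, 0], msg_vec=[3, 5, 0]; VV[0]=max(VV[0],msg_vec) then VV[0][0]++ -> VV[0]=[4, 5, 0]
Event 2 stamp: [0, 0, 1]
Event 4 stamp: [0, 3, 0]
[0, 0, 1] <= [0, 3, 0]? False
[0, 3, 0] <= [0, 0, 1]? False
Relation: concurrent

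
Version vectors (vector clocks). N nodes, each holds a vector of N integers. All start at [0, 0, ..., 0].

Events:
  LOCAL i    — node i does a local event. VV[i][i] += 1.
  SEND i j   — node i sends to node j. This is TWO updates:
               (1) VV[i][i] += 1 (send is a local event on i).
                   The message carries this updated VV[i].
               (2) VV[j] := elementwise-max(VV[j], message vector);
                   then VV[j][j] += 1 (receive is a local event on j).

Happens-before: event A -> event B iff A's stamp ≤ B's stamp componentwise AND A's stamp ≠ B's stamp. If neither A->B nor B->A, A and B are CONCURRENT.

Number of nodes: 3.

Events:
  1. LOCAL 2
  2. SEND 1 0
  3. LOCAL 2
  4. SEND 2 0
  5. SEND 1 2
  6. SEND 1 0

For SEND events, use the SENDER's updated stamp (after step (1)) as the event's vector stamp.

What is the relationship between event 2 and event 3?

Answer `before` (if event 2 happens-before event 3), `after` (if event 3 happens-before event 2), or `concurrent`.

Initial: VV[0]=[0, 0, 0]
Initial: VV[1]=[0, 0, 0]
Initial: VV[2]=[0, 0, 0]
Event 1: LOCAL 2: VV[2][2]++ -> VV[2]=[0, 0, 1]
Event 2: SEND 1->0: VV[1][1]++ -> VV[1]=[0, 1, 0], msg_vec=[0, 1, 0]; VV[0]=max(VV[0],msg_vec) then VV[0][0]++ -> VV[0]=[1, 1, 0]
Event 3: LOCAL 2: VV[2][2]++ -> VV[2]=[0, 0, 2]
Event 4: SEND 2->0: VV[2][2]++ -> VV[2]=[0, 0, 3], msg_vec=[0, 0, 3]; VV[0]=max(VV[0],msg_vec) then VV[0][0]++ -> VV[0]=[2, 1, 3]
Event 5: SEND 1->2: VV[1][1]++ -> VV[1]=[0, 2, 0], msg_vec=[0, 2, 0]; VV[2]=max(VV[2],msg_vec) then VV[2][2]++ -> VV[2]=[0, 2, 4]
Event 6: SEND 1->0: VV[1][1]++ -> VV[1]=[0, 3, 0], msg_vec=[0, 3, 0]; VV[0]=max(VV[0],msg_vec) then VV[0][0]++ -> VV[0]=[3, 3, 3]
Event 2 stamp: [0, 1, 0]
Event 3 stamp: [0, 0, 2]
[0, 1, 0] <= [0, 0, 2]? False
[0, 0, 2] <= [0, 1, 0]? False
Relation: concurrent

Answer: concurrent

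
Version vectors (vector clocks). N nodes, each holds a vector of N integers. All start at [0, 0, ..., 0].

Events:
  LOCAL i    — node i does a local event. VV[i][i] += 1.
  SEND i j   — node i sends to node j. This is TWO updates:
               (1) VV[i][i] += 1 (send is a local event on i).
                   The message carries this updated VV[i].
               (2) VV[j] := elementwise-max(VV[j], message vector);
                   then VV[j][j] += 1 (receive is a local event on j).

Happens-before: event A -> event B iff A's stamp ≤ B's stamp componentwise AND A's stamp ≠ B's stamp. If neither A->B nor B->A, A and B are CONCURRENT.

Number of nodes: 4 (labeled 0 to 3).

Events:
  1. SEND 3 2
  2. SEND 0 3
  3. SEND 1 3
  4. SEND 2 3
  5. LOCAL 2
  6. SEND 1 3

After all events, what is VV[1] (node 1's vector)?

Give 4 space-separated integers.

Answer: 0 2 0 0

Derivation:
Initial: VV[0]=[0, 0, 0, 0]
Initial: VV[1]=[0, 0, 0, 0]
Initial: VV[2]=[0, 0, 0, 0]
Initial: VV[3]=[0, 0, 0, 0]
Event 1: SEND 3->2: VV[3][3]++ -> VV[3]=[0, 0, 0, 1], msg_vec=[0, 0, 0, 1]; VV[2]=max(VV[2],msg_vec) then VV[2][2]++ -> VV[2]=[0, 0, 1, 1]
Event 2: SEND 0->3: VV[0][0]++ -> VV[0]=[1, 0, 0, 0], msg_vec=[1, 0, 0, 0]; VV[3]=max(VV[3],msg_vec) then VV[3][3]++ -> VV[3]=[1, 0, 0, 2]
Event 3: SEND 1->3: VV[1][1]++ -> VV[1]=[0, 1, 0, 0], msg_vec=[0, 1, 0, 0]; VV[3]=max(VV[3],msg_vec) then VV[3][3]++ -> VV[3]=[1, 1, 0, 3]
Event 4: SEND 2->3: VV[2][2]++ -> VV[2]=[0, 0, 2, 1], msg_vec=[0, 0, 2, 1]; VV[3]=max(VV[3],msg_vec) then VV[3][3]++ -> VV[3]=[1, 1, 2, 4]
Event 5: LOCAL 2: VV[2][2]++ -> VV[2]=[0, 0, 3, 1]
Event 6: SEND 1->3: VV[1][1]++ -> VV[1]=[0, 2, 0, 0], msg_vec=[0, 2, 0, 0]; VV[3]=max(VV[3],msg_vec) then VV[3][3]++ -> VV[3]=[1, 2, 2, 5]
Final vectors: VV[0]=[1, 0, 0, 0]; VV[1]=[0, 2, 0, 0]; VV[2]=[0, 0, 3, 1]; VV[3]=[1, 2, 2, 5]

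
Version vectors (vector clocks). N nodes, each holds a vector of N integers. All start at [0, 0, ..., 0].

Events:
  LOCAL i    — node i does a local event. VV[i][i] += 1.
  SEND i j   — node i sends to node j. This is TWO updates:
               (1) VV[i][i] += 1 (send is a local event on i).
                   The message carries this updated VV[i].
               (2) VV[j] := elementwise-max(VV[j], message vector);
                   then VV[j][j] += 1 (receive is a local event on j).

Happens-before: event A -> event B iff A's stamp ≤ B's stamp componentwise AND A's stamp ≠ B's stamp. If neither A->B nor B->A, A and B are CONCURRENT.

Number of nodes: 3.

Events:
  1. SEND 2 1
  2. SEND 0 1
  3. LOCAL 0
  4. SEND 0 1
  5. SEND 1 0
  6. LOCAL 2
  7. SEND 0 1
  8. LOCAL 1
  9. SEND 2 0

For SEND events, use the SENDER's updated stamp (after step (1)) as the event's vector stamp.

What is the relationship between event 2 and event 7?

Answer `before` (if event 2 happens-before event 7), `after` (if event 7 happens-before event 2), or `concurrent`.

Initial: VV[0]=[0, 0, 0]
Initial: VV[1]=[0, 0, 0]
Initial: VV[2]=[0, 0, 0]
Event 1: SEND 2->1: VV[2][2]++ -> VV[2]=[0, 0, 1], msg_vec=[0, 0, 1]; VV[1]=max(VV[1],msg_vec) then VV[1][1]++ -> VV[1]=[0, 1, 1]
Event 2: SEND 0->1: VV[0][0]++ -> VV[0]=[1, 0, 0], msg_vec=[1, 0, 0]; VV[1]=max(VV[1],msg_vec) then VV[1][1]++ -> VV[1]=[1, 2, 1]
Event 3: LOCAL 0: VV[0][0]++ -> VV[0]=[2, 0, 0]
Event 4: SEND 0->1: VV[0][0]++ -> VV[0]=[3, 0, 0], msg_vec=[3, 0, 0]; VV[1]=max(VV[1],msg_vec) then VV[1][1]++ -> VV[1]=[3, 3, 1]
Event 5: SEND 1->0: VV[1][1]++ -> VV[1]=[3, 4, 1], msg_vec=[3, 4, 1]; VV[0]=max(VV[0],msg_vec) then VV[0][0]++ -> VV[0]=[4, 4, 1]
Event 6: LOCAL 2: VV[2][2]++ -> VV[2]=[0, 0, 2]
Event 7: SEND 0->1: VV[0][0]++ -> VV[0]=[5, 4, 1], msg_vec=[5, 4, 1]; VV[1]=max(VV[1],msg_vec) then VV[1][1]++ -> VV[1]=[5, 5, 1]
Event 8: LOCAL 1: VV[1][1]++ -> VV[1]=[5, 6, 1]
Event 9: SEND 2->0: VV[2][2]++ -> VV[2]=[0, 0, 3], msg_vec=[0, 0, 3]; VV[0]=max(VV[0],msg_vec) then VV[0][0]++ -> VV[0]=[6, 4, 3]
Event 2 stamp: [1, 0, 0]
Event 7 stamp: [5, 4, 1]
[1, 0, 0] <= [5, 4, 1]? True
[5, 4, 1] <= [1, 0, 0]? False
Relation: before

Answer: before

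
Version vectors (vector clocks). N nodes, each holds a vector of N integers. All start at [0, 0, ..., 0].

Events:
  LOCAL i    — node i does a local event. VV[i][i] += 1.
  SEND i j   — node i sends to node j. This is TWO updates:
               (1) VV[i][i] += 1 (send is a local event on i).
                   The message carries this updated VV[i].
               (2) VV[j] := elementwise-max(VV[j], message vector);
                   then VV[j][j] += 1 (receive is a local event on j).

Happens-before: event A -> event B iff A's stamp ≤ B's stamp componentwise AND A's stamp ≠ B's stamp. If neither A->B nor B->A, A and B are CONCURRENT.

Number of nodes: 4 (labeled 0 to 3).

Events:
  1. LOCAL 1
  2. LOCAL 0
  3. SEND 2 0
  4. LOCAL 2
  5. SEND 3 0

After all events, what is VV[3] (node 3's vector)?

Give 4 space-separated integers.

Initial: VV[0]=[0, 0, 0, 0]
Initial: VV[1]=[0, 0, 0, 0]
Initial: VV[2]=[0, 0, 0, 0]
Initial: VV[3]=[0, 0, 0, 0]
Event 1: LOCAL 1: VV[1][1]++ -> VV[1]=[0, 1, 0, 0]
Event 2: LOCAL 0: VV[0][0]++ -> VV[0]=[1, 0, 0, 0]
Event 3: SEND 2->0: VV[2][2]++ -> VV[2]=[0, 0, 1, 0], msg_vec=[0, 0, 1, 0]; VV[0]=max(VV[0],msg_vec) then VV[0][0]++ -> VV[0]=[2, 0, 1, 0]
Event 4: LOCAL 2: VV[2][2]++ -> VV[2]=[0, 0, 2, 0]
Event 5: SEND 3->0: VV[3][3]++ -> VV[3]=[0, 0, 0, 1], msg_vec=[0, 0, 0, 1]; VV[0]=max(VV[0],msg_vec) then VV[0][0]++ -> VV[0]=[3, 0, 1, 1]
Final vectors: VV[0]=[3, 0, 1, 1]; VV[1]=[0, 1, 0, 0]; VV[2]=[0, 0, 2, 0]; VV[3]=[0, 0, 0, 1]

Answer: 0 0 0 1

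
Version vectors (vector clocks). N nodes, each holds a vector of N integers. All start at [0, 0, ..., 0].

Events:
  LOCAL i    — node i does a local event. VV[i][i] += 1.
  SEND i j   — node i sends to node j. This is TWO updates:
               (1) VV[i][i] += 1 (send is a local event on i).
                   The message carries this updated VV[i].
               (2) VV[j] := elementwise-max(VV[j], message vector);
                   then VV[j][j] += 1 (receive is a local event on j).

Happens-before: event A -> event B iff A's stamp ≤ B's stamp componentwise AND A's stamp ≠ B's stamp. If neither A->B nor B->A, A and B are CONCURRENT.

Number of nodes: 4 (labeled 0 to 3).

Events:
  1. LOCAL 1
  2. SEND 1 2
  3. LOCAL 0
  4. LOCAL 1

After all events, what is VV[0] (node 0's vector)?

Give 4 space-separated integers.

Answer: 1 0 0 0

Derivation:
Initial: VV[0]=[0, 0, 0, 0]
Initial: VV[1]=[0, 0, 0, 0]
Initial: VV[2]=[0, 0, 0, 0]
Initial: VV[3]=[0, 0, 0, 0]
Event 1: LOCAL 1: VV[1][1]++ -> VV[1]=[0, 1, 0, 0]
Event 2: SEND 1->2: VV[1][1]++ -> VV[1]=[0, 2, 0, 0], msg_vec=[0, 2, 0, 0]; VV[2]=max(VV[2],msg_vec) then VV[2][2]++ -> VV[2]=[0, 2, 1, 0]
Event 3: LOCAL 0: VV[0][0]++ -> VV[0]=[1, 0, 0, 0]
Event 4: LOCAL 1: VV[1][1]++ -> VV[1]=[0, 3, 0, 0]
Final vectors: VV[0]=[1, 0, 0, 0]; VV[1]=[0, 3, 0, 0]; VV[2]=[0, 2, 1, 0]; VV[3]=[0, 0, 0, 0]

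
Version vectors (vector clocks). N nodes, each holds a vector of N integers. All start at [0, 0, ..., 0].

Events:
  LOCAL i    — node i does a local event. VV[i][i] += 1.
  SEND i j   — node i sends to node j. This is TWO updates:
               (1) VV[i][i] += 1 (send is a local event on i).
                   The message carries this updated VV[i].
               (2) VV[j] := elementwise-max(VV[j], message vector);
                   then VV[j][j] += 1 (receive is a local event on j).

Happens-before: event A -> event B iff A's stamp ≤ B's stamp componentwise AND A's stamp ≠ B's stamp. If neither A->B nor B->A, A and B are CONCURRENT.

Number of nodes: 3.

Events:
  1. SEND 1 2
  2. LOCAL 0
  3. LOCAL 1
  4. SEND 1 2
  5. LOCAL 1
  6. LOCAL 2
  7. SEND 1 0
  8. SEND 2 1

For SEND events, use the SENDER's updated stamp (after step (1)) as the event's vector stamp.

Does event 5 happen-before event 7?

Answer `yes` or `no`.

Answer: yes

Derivation:
Initial: VV[0]=[0, 0, 0]
Initial: VV[1]=[0, 0, 0]
Initial: VV[2]=[0, 0, 0]
Event 1: SEND 1->2: VV[1][1]++ -> VV[1]=[0, 1, 0], msg_vec=[0, 1, 0]; VV[2]=max(VV[2],msg_vec) then VV[2][2]++ -> VV[2]=[0, 1, 1]
Event 2: LOCAL 0: VV[0][0]++ -> VV[0]=[1, 0, 0]
Event 3: LOCAL 1: VV[1][1]++ -> VV[1]=[0, 2, 0]
Event 4: SEND 1->2: VV[1][1]++ -> VV[1]=[0, 3, 0], msg_vec=[0, 3, 0]; VV[2]=max(VV[2],msg_vec) then VV[2][2]++ -> VV[2]=[0, 3, 2]
Event 5: LOCAL 1: VV[1][1]++ -> VV[1]=[0, 4, 0]
Event 6: LOCAL 2: VV[2][2]++ -> VV[2]=[0, 3, 3]
Event 7: SEND 1->0: VV[1][1]++ -> VV[1]=[0, 5, 0], msg_vec=[0, 5, 0]; VV[0]=max(VV[0],msg_vec) then VV[0][0]++ -> VV[0]=[2, 5, 0]
Event 8: SEND 2->1: VV[2][2]++ -> VV[2]=[0, 3, 4], msg_vec=[0, 3, 4]; VV[1]=max(VV[1],msg_vec) then VV[1][1]++ -> VV[1]=[0, 6, 4]
Event 5 stamp: [0, 4, 0]
Event 7 stamp: [0, 5, 0]
[0, 4, 0] <= [0, 5, 0]? True. Equal? False. Happens-before: True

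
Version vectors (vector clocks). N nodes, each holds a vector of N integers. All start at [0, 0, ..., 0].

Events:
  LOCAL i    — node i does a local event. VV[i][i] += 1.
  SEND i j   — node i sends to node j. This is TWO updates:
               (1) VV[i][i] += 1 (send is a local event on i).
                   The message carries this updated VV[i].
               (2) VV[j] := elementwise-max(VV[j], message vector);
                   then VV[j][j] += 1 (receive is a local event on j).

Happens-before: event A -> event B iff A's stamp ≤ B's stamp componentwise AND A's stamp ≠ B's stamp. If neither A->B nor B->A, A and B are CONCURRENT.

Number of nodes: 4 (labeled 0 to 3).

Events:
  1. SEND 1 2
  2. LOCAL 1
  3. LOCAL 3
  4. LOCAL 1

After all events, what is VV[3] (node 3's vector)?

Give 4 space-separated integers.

Initial: VV[0]=[0, 0, 0, 0]
Initial: VV[1]=[0, 0, 0, 0]
Initial: VV[2]=[0, 0, 0, 0]
Initial: VV[3]=[0, 0, 0, 0]
Event 1: SEND 1->2: VV[1][1]++ -> VV[1]=[0, 1, 0, 0], msg_vec=[0, 1, 0, 0]; VV[2]=max(VV[2],msg_vec) then VV[2][2]++ -> VV[2]=[0, 1, 1, 0]
Event 2: LOCAL 1: VV[1][1]++ -> VV[1]=[0, 2, 0, 0]
Event 3: LOCAL 3: VV[3][3]++ -> VV[3]=[0, 0, 0, 1]
Event 4: LOCAL 1: VV[1][1]++ -> VV[1]=[0, 3, 0, 0]
Final vectors: VV[0]=[0, 0, 0, 0]; VV[1]=[0, 3, 0, 0]; VV[2]=[0, 1, 1, 0]; VV[3]=[0, 0, 0, 1]

Answer: 0 0 0 1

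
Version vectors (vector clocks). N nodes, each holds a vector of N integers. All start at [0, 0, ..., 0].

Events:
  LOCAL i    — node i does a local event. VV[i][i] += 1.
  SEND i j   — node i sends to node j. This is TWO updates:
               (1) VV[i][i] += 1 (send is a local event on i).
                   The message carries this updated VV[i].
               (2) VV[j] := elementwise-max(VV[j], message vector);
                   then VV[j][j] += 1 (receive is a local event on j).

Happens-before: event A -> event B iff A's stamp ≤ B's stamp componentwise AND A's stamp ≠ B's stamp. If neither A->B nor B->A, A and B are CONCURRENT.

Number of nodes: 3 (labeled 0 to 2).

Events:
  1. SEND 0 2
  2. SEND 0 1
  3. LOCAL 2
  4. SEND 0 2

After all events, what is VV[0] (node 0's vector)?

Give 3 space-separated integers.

Initial: VV[0]=[0, 0, 0]
Initial: VV[1]=[0, 0, 0]
Initial: VV[2]=[0, 0, 0]
Event 1: SEND 0->2: VV[0][0]++ -> VV[0]=[1, 0, 0], msg_vec=[1, 0, 0]; VV[2]=max(VV[2],msg_vec) then VV[2][2]++ -> VV[2]=[1, 0, 1]
Event 2: SEND 0->1: VV[0][0]++ -> VV[0]=[2, 0, 0], msg_vec=[2, 0, 0]; VV[1]=max(VV[1],msg_vec) then VV[1][1]++ -> VV[1]=[2, 1, 0]
Event 3: LOCAL 2: VV[2][2]++ -> VV[2]=[1, 0, 2]
Event 4: SEND 0->2: VV[0][0]++ -> VV[0]=[3, 0, 0], msg_vec=[3, 0, 0]; VV[2]=max(VV[2],msg_vec) then VV[2][2]++ -> VV[2]=[3, 0, 3]
Final vectors: VV[0]=[3, 0, 0]; VV[1]=[2, 1, 0]; VV[2]=[3, 0, 3]

Answer: 3 0 0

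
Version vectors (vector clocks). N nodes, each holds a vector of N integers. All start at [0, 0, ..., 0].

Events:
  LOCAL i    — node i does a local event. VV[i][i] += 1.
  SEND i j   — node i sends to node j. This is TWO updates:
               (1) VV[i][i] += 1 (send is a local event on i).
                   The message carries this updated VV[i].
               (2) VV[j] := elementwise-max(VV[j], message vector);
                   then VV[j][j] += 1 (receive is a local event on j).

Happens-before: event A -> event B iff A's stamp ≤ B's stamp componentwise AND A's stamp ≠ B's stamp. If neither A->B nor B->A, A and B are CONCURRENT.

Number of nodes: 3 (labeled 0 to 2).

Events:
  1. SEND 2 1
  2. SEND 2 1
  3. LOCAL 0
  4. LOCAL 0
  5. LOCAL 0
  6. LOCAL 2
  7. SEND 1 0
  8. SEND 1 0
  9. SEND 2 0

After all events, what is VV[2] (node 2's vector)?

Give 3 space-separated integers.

Answer: 0 0 4

Derivation:
Initial: VV[0]=[0, 0, 0]
Initial: VV[1]=[0, 0, 0]
Initial: VV[2]=[0, 0, 0]
Event 1: SEND 2->1: VV[2][2]++ -> VV[2]=[0, 0, 1], msg_vec=[0, 0, 1]; VV[1]=max(VV[1],msg_vec) then VV[1][1]++ -> VV[1]=[0, 1, 1]
Event 2: SEND 2->1: VV[2][2]++ -> VV[2]=[0, 0, 2], msg_vec=[0, 0, 2]; VV[1]=max(VV[1],msg_vec) then VV[1][1]++ -> VV[1]=[0, 2, 2]
Event 3: LOCAL 0: VV[0][0]++ -> VV[0]=[1, 0, 0]
Event 4: LOCAL 0: VV[0][0]++ -> VV[0]=[2, 0, 0]
Event 5: LOCAL 0: VV[0][0]++ -> VV[0]=[3, 0, 0]
Event 6: LOCAL 2: VV[2][2]++ -> VV[2]=[0, 0, 3]
Event 7: SEND 1->0: VV[1][1]++ -> VV[1]=[0, 3, 2], msg_vec=[0, 3, 2]; VV[0]=max(VV[0],msg_vec) then VV[0][0]++ -> VV[0]=[4, 3, 2]
Event 8: SEND 1->0: VV[1][1]++ -> VV[1]=[0, 4, 2], msg_vec=[0, 4, 2]; VV[0]=max(VV[0],msg_vec) then VV[0][0]++ -> VV[0]=[5, 4, 2]
Event 9: SEND 2->0: VV[2][2]++ -> VV[2]=[0, 0, 4], msg_vec=[0, 0, 4]; VV[0]=max(VV[0],msg_vec) then VV[0][0]++ -> VV[0]=[6, 4, 4]
Final vectors: VV[0]=[6, 4, 4]; VV[1]=[0, 4, 2]; VV[2]=[0, 0, 4]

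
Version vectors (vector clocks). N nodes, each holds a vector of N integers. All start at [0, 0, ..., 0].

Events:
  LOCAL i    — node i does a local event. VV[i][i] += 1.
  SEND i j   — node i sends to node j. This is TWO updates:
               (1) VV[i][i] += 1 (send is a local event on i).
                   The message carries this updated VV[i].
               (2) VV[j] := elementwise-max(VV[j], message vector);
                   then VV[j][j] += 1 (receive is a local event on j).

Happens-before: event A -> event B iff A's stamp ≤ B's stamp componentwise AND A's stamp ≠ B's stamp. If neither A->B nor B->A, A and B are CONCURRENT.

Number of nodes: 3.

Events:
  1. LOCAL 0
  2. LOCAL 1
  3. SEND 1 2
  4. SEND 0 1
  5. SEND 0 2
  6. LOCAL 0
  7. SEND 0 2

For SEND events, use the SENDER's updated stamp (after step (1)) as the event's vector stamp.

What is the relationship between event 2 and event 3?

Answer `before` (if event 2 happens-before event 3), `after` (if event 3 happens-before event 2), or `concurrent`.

Initial: VV[0]=[0, 0, 0]
Initial: VV[1]=[0, 0, 0]
Initial: VV[2]=[0, 0, 0]
Event 1: LOCAL 0: VV[0][0]++ -> VV[0]=[1, 0, 0]
Event 2: LOCAL 1: VV[1][1]++ -> VV[1]=[0, 1, 0]
Event 3: SEND 1->2: VV[1][1]++ -> VV[1]=[0, 2, 0], msg_vec=[0, 2, 0]; VV[2]=max(VV[2],msg_vec) then VV[2][2]++ -> VV[2]=[0, 2, 1]
Event 4: SEND 0->1: VV[0][0]++ -> VV[0]=[2, 0, 0], msg_vec=[2, 0, 0]; VV[1]=max(VV[1],msg_vec) then VV[1][1]++ -> VV[1]=[2, 3, 0]
Event 5: SEND 0->2: VV[0][0]++ -> VV[0]=[3, 0, 0], msg_vec=[3, 0, 0]; VV[2]=max(VV[2],msg_vec) then VV[2][2]++ -> VV[2]=[3, 2, 2]
Event 6: LOCAL 0: VV[0][0]++ -> VV[0]=[4, 0, 0]
Event 7: SEND 0->2: VV[0][0]++ -> VV[0]=[5, 0, 0], msg_vec=[5, 0, 0]; VV[2]=max(VV[2],msg_vec) then VV[2][2]++ -> VV[2]=[5, 2, 3]
Event 2 stamp: [0, 1, 0]
Event 3 stamp: [0, 2, 0]
[0, 1, 0] <= [0, 2, 0]? True
[0, 2, 0] <= [0, 1, 0]? False
Relation: before

Answer: before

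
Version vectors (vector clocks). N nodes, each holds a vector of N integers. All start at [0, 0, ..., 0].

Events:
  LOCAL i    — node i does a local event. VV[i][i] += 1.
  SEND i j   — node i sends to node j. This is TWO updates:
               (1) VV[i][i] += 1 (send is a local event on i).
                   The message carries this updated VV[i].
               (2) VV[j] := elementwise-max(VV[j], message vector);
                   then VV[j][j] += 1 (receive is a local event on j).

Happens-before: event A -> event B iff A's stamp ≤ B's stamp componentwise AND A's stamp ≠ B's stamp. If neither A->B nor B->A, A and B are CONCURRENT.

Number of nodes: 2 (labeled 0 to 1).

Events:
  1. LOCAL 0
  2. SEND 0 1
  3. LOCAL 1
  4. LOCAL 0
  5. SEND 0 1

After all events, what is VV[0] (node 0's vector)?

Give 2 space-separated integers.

Answer: 4 0

Derivation:
Initial: VV[0]=[0, 0]
Initial: VV[1]=[0, 0]
Event 1: LOCAL 0: VV[0][0]++ -> VV[0]=[1, 0]
Event 2: SEND 0->1: VV[0][0]++ -> VV[0]=[2, 0], msg_vec=[2, 0]; VV[1]=max(VV[1],msg_vec) then VV[1][1]++ -> VV[1]=[2, 1]
Event 3: LOCAL 1: VV[1][1]++ -> VV[1]=[2, 2]
Event 4: LOCAL 0: VV[0][0]++ -> VV[0]=[3, 0]
Event 5: SEND 0->1: VV[0][0]++ -> VV[0]=[4, 0], msg_vec=[4, 0]; VV[1]=max(VV[1],msg_vec) then VV[1][1]++ -> VV[1]=[4, 3]
Final vectors: VV[0]=[4, 0]; VV[1]=[4, 3]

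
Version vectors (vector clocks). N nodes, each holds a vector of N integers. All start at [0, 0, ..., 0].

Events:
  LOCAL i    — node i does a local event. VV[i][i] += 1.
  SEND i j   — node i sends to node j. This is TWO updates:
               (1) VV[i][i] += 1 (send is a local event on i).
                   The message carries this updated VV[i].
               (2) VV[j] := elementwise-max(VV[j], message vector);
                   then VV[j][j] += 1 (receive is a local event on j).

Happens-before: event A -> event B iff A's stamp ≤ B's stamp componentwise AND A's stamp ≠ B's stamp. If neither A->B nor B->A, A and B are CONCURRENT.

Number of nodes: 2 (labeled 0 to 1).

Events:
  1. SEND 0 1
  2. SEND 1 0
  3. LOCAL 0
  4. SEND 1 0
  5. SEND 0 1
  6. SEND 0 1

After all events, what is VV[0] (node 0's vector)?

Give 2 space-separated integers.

Initial: VV[0]=[0, 0]
Initial: VV[1]=[0, 0]
Event 1: SEND 0->1: VV[0][0]++ -> VV[0]=[1, 0], msg_vec=[1, 0]; VV[1]=max(VV[1],msg_vec) then VV[1][1]++ -> VV[1]=[1, 1]
Event 2: SEND 1->0: VV[1][1]++ -> VV[1]=[1, 2], msg_vec=[1, 2]; VV[0]=max(VV[0],msg_vec) then VV[0][0]++ -> VV[0]=[2, 2]
Event 3: LOCAL 0: VV[0][0]++ -> VV[0]=[3, 2]
Event 4: SEND 1->0: VV[1][1]++ -> VV[1]=[1, 3], msg_vec=[1, 3]; VV[0]=max(VV[0],msg_vec) then VV[0][0]++ -> VV[0]=[4, 3]
Event 5: SEND 0->1: VV[0][0]++ -> VV[0]=[5, 3], msg_vec=[5, 3]; VV[1]=max(VV[1],msg_vec) then VV[1][1]++ -> VV[1]=[5, 4]
Event 6: SEND 0->1: VV[0][0]++ -> VV[0]=[6, 3], msg_vec=[6, 3]; VV[1]=max(VV[1],msg_vec) then VV[1][1]++ -> VV[1]=[6, 5]
Final vectors: VV[0]=[6, 3]; VV[1]=[6, 5]

Answer: 6 3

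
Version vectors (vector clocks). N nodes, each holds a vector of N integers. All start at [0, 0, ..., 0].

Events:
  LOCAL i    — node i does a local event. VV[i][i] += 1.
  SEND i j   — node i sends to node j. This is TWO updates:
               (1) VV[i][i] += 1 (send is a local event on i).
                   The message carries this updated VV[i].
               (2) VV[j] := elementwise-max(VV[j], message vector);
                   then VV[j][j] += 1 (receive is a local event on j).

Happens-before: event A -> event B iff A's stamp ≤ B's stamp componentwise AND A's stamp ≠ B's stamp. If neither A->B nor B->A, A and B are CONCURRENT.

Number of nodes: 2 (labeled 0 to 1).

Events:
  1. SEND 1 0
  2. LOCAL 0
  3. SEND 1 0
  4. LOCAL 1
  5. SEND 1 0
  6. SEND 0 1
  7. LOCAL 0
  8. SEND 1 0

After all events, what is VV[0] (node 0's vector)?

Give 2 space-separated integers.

Answer: 7 6

Derivation:
Initial: VV[0]=[0, 0]
Initial: VV[1]=[0, 0]
Event 1: SEND 1->0: VV[1][1]++ -> VV[1]=[0, 1], msg_vec=[0, 1]; VV[0]=max(VV[0],msg_vec) then VV[0][0]++ -> VV[0]=[1, 1]
Event 2: LOCAL 0: VV[0][0]++ -> VV[0]=[2, 1]
Event 3: SEND 1->0: VV[1][1]++ -> VV[1]=[0, 2], msg_vec=[0, 2]; VV[0]=max(VV[0],msg_vec) then VV[0][0]++ -> VV[0]=[3, 2]
Event 4: LOCAL 1: VV[1][1]++ -> VV[1]=[0, 3]
Event 5: SEND 1->0: VV[1][1]++ -> VV[1]=[0, 4], msg_vec=[0, 4]; VV[0]=max(VV[0],msg_vec) then VV[0][0]++ -> VV[0]=[4, 4]
Event 6: SEND 0->1: VV[0][0]++ -> VV[0]=[5, 4], msg_vec=[5, 4]; VV[1]=max(VV[1],msg_vec) then VV[1][1]++ -> VV[1]=[5, 5]
Event 7: LOCAL 0: VV[0][0]++ -> VV[0]=[6, 4]
Event 8: SEND 1->0: VV[1][1]++ -> VV[1]=[5, 6], msg_vec=[5, 6]; VV[0]=max(VV[0],msg_vec) then VV[0][0]++ -> VV[0]=[7, 6]
Final vectors: VV[0]=[7, 6]; VV[1]=[5, 6]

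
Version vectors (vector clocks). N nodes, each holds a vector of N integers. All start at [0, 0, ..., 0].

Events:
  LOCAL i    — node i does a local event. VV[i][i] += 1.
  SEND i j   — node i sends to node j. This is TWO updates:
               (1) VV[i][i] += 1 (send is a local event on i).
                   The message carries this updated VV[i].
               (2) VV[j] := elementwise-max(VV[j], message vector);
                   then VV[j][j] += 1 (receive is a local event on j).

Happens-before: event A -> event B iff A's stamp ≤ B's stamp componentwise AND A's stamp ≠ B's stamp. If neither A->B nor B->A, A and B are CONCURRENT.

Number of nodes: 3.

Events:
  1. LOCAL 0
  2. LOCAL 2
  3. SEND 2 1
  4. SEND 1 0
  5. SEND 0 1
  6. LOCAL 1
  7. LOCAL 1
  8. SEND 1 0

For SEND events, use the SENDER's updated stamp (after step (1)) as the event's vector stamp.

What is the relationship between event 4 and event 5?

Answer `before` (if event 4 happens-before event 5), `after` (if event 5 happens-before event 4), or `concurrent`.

Initial: VV[0]=[0, 0, 0]
Initial: VV[1]=[0, 0, 0]
Initial: VV[2]=[0, 0, 0]
Event 1: LOCAL 0: VV[0][0]++ -> VV[0]=[1, 0, 0]
Event 2: LOCAL 2: VV[2][2]++ -> VV[2]=[0, 0, 1]
Event 3: SEND 2->1: VV[2][2]++ -> VV[2]=[0, 0, 2], msg_vec=[0, 0, 2]; VV[1]=max(VV[1],msg_vec) then VV[1][1]++ -> VV[1]=[0, 1, 2]
Event 4: SEND 1->0: VV[1][1]++ -> VV[1]=[0, 2, 2], msg_vec=[0, 2, 2]; VV[0]=max(VV[0],msg_vec) then VV[0][0]++ -> VV[0]=[2, 2, 2]
Event 5: SEND 0->1: VV[0][0]++ -> VV[0]=[3, 2, 2], msg_vec=[3, 2, 2]; VV[1]=max(VV[1],msg_vec) then VV[1][1]++ -> VV[1]=[3, 3, 2]
Event 6: LOCAL 1: VV[1][1]++ -> VV[1]=[3, 4, 2]
Event 7: LOCAL 1: VV[1][1]++ -> VV[1]=[3, 5, 2]
Event 8: SEND 1->0: VV[1][1]++ -> VV[1]=[3, 6, 2], msg_vec=[3, 6, 2]; VV[0]=max(VV[0],msg_vec) then VV[0][0]++ -> VV[0]=[4, 6, 2]
Event 4 stamp: [0, 2, 2]
Event 5 stamp: [3, 2, 2]
[0, 2, 2] <= [3, 2, 2]? True
[3, 2, 2] <= [0, 2, 2]? False
Relation: before

Answer: before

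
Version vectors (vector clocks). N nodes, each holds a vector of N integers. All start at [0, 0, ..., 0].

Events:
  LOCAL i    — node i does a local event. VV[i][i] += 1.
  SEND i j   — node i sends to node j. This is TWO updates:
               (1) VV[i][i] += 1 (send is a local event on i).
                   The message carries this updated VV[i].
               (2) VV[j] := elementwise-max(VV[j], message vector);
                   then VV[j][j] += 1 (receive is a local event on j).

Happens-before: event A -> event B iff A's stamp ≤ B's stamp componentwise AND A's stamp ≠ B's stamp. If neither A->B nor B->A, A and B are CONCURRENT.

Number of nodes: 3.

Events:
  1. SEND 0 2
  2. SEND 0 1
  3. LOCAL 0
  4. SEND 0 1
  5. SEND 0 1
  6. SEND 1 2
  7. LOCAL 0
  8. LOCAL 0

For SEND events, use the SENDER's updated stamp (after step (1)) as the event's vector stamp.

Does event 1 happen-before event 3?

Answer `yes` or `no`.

Answer: yes

Derivation:
Initial: VV[0]=[0, 0, 0]
Initial: VV[1]=[0, 0, 0]
Initial: VV[2]=[0, 0, 0]
Event 1: SEND 0->2: VV[0][0]++ -> VV[0]=[1, 0, 0], msg_vec=[1, 0, 0]; VV[2]=max(VV[2],msg_vec) then VV[2][2]++ -> VV[2]=[1, 0, 1]
Event 2: SEND 0->1: VV[0][0]++ -> VV[0]=[2, 0, 0], msg_vec=[2, 0, 0]; VV[1]=max(VV[1],msg_vec) then VV[1][1]++ -> VV[1]=[2, 1, 0]
Event 3: LOCAL 0: VV[0][0]++ -> VV[0]=[3, 0, 0]
Event 4: SEND 0->1: VV[0][0]++ -> VV[0]=[4, 0, 0], msg_vec=[4, 0, 0]; VV[1]=max(VV[1],msg_vec) then VV[1][1]++ -> VV[1]=[4, 2, 0]
Event 5: SEND 0->1: VV[0][0]++ -> VV[0]=[5, 0, 0], msg_vec=[5, 0, 0]; VV[1]=max(VV[1],msg_vec) then VV[1][1]++ -> VV[1]=[5, 3, 0]
Event 6: SEND 1->2: VV[1][1]++ -> VV[1]=[5, 4, 0], msg_vec=[5, 4, 0]; VV[2]=max(VV[2],msg_vec) then VV[2][2]++ -> VV[2]=[5, 4, 2]
Event 7: LOCAL 0: VV[0][0]++ -> VV[0]=[6, 0, 0]
Event 8: LOCAL 0: VV[0][0]++ -> VV[0]=[7, 0, 0]
Event 1 stamp: [1, 0, 0]
Event 3 stamp: [3, 0, 0]
[1, 0, 0] <= [3, 0, 0]? True. Equal? False. Happens-before: True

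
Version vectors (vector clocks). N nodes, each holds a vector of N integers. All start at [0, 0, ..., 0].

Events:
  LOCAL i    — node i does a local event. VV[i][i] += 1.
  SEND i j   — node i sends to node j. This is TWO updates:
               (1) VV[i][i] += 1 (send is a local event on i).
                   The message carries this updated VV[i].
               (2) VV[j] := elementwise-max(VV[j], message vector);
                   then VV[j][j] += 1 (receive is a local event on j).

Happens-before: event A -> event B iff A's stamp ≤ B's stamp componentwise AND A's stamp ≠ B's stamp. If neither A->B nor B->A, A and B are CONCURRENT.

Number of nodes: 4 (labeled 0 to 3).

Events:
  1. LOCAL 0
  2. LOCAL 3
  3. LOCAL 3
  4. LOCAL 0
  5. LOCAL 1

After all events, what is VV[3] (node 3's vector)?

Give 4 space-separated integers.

Answer: 0 0 0 2

Derivation:
Initial: VV[0]=[0, 0, 0, 0]
Initial: VV[1]=[0, 0, 0, 0]
Initial: VV[2]=[0, 0, 0, 0]
Initial: VV[3]=[0, 0, 0, 0]
Event 1: LOCAL 0: VV[0][0]++ -> VV[0]=[1, 0, 0, 0]
Event 2: LOCAL 3: VV[3][3]++ -> VV[3]=[0, 0, 0, 1]
Event 3: LOCAL 3: VV[3][3]++ -> VV[3]=[0, 0, 0, 2]
Event 4: LOCAL 0: VV[0][0]++ -> VV[0]=[2, 0, 0, 0]
Event 5: LOCAL 1: VV[1][1]++ -> VV[1]=[0, 1, 0, 0]
Final vectors: VV[0]=[2, 0, 0, 0]; VV[1]=[0, 1, 0, 0]; VV[2]=[0, 0, 0, 0]; VV[3]=[0, 0, 0, 2]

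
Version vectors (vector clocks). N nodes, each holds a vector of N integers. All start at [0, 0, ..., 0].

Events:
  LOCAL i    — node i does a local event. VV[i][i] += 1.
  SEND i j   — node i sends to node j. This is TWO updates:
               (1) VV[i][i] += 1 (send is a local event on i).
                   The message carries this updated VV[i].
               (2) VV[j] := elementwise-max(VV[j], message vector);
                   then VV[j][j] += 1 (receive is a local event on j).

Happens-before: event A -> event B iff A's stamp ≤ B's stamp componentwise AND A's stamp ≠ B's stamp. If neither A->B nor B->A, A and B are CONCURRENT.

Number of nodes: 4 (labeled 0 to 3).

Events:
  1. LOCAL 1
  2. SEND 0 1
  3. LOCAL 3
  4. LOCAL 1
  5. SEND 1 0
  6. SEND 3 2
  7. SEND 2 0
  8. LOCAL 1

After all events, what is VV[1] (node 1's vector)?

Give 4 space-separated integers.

Answer: 1 5 0 0

Derivation:
Initial: VV[0]=[0, 0, 0, 0]
Initial: VV[1]=[0, 0, 0, 0]
Initial: VV[2]=[0, 0, 0, 0]
Initial: VV[3]=[0, 0, 0, 0]
Event 1: LOCAL 1: VV[1][1]++ -> VV[1]=[0, 1, 0, 0]
Event 2: SEND 0->1: VV[0][0]++ -> VV[0]=[1, 0, 0, 0], msg_vec=[1, 0, 0, 0]; VV[1]=max(VV[1],msg_vec) then VV[1][1]++ -> VV[1]=[1, 2, 0, 0]
Event 3: LOCAL 3: VV[3][3]++ -> VV[3]=[0, 0, 0, 1]
Event 4: LOCAL 1: VV[1][1]++ -> VV[1]=[1, 3, 0, 0]
Event 5: SEND 1->0: VV[1][1]++ -> VV[1]=[1, 4, 0, 0], msg_vec=[1, 4, 0, 0]; VV[0]=max(VV[0],msg_vec) then VV[0][0]++ -> VV[0]=[2, 4, 0, 0]
Event 6: SEND 3->2: VV[3][3]++ -> VV[3]=[0, 0, 0, 2], msg_vec=[0, 0, 0, 2]; VV[2]=max(VV[2],msg_vec) then VV[2][2]++ -> VV[2]=[0, 0, 1, 2]
Event 7: SEND 2->0: VV[2][2]++ -> VV[2]=[0, 0, 2, 2], msg_vec=[0, 0, 2, 2]; VV[0]=max(VV[0],msg_vec) then VV[0][0]++ -> VV[0]=[3, 4, 2, 2]
Event 8: LOCAL 1: VV[1][1]++ -> VV[1]=[1, 5, 0, 0]
Final vectors: VV[0]=[3, 4, 2, 2]; VV[1]=[1, 5, 0, 0]; VV[2]=[0, 0, 2, 2]; VV[3]=[0, 0, 0, 2]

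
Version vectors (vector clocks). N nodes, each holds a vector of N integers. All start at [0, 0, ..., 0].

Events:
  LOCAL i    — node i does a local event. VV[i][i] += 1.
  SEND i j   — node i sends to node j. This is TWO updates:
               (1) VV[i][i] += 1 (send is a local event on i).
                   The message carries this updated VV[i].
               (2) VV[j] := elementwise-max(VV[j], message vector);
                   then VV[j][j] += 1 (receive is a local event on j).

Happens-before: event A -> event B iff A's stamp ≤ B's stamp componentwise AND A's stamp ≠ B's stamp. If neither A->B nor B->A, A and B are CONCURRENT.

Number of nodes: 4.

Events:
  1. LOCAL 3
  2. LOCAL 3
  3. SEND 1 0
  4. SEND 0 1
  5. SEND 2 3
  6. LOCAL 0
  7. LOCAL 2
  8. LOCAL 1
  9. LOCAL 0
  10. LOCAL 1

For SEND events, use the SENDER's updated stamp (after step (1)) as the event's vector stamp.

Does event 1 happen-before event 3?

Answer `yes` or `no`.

Initial: VV[0]=[0, 0, 0, 0]
Initial: VV[1]=[0, 0, 0, 0]
Initial: VV[2]=[0, 0, 0, 0]
Initial: VV[3]=[0, 0, 0, 0]
Event 1: LOCAL 3: VV[3][3]++ -> VV[3]=[0, 0, 0, 1]
Event 2: LOCAL 3: VV[3][3]++ -> VV[3]=[0, 0, 0, 2]
Event 3: SEND 1->0: VV[1][1]++ -> VV[1]=[0, 1, 0, 0], msg_vec=[0, 1, 0, 0]; VV[0]=max(VV[0],msg_vec) then VV[0][0]++ -> VV[0]=[1, 1, 0, 0]
Event 4: SEND 0->1: VV[0][0]++ -> VV[0]=[2, 1, 0, 0], msg_vec=[2, 1, 0, 0]; VV[1]=max(VV[1],msg_vec) then VV[1][1]++ -> VV[1]=[2, 2, 0, 0]
Event 5: SEND 2->3: VV[2][2]++ -> VV[2]=[0, 0, 1, 0], msg_vec=[0, 0, 1, 0]; VV[3]=max(VV[3],msg_vec) then VV[3][3]++ -> VV[3]=[0, 0, 1, 3]
Event 6: LOCAL 0: VV[0][0]++ -> VV[0]=[3, 1, 0, 0]
Event 7: LOCAL 2: VV[2][2]++ -> VV[2]=[0, 0, 2, 0]
Event 8: LOCAL 1: VV[1][1]++ -> VV[1]=[2, 3, 0, 0]
Event 9: LOCAL 0: VV[0][0]++ -> VV[0]=[4, 1, 0, 0]
Event 10: LOCAL 1: VV[1][1]++ -> VV[1]=[2, 4, 0, 0]
Event 1 stamp: [0, 0, 0, 1]
Event 3 stamp: [0, 1, 0, 0]
[0, 0, 0, 1] <= [0, 1, 0, 0]? False. Equal? False. Happens-before: False

Answer: no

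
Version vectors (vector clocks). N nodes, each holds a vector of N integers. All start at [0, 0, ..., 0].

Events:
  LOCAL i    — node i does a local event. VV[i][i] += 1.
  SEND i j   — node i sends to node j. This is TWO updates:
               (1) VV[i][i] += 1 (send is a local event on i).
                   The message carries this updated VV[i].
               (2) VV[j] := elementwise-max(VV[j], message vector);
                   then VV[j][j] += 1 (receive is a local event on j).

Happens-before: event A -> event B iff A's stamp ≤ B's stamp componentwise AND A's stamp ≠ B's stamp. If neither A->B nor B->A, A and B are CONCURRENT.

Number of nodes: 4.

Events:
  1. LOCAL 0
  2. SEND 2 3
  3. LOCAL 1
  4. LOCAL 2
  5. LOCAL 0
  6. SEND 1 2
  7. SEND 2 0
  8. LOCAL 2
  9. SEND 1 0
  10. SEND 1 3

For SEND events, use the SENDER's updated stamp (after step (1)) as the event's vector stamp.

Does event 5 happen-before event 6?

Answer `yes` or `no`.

Answer: no

Derivation:
Initial: VV[0]=[0, 0, 0, 0]
Initial: VV[1]=[0, 0, 0, 0]
Initial: VV[2]=[0, 0, 0, 0]
Initial: VV[3]=[0, 0, 0, 0]
Event 1: LOCAL 0: VV[0][0]++ -> VV[0]=[1, 0, 0, 0]
Event 2: SEND 2->3: VV[2][2]++ -> VV[2]=[0, 0, 1, 0], msg_vec=[0, 0, 1, 0]; VV[3]=max(VV[3],msg_vec) then VV[3][3]++ -> VV[3]=[0, 0, 1, 1]
Event 3: LOCAL 1: VV[1][1]++ -> VV[1]=[0, 1, 0, 0]
Event 4: LOCAL 2: VV[2][2]++ -> VV[2]=[0, 0, 2, 0]
Event 5: LOCAL 0: VV[0][0]++ -> VV[0]=[2, 0, 0, 0]
Event 6: SEND 1->2: VV[1][1]++ -> VV[1]=[0, 2, 0, 0], msg_vec=[0, 2, 0, 0]; VV[2]=max(VV[2],msg_vec) then VV[2][2]++ -> VV[2]=[0, 2, 3, 0]
Event 7: SEND 2->0: VV[2][2]++ -> VV[2]=[0, 2, 4, 0], msg_vec=[0, 2, 4, 0]; VV[0]=max(VV[0],msg_vec) then VV[0][0]++ -> VV[0]=[3, 2, 4, 0]
Event 8: LOCAL 2: VV[2][2]++ -> VV[2]=[0, 2, 5, 0]
Event 9: SEND 1->0: VV[1][1]++ -> VV[1]=[0, 3, 0, 0], msg_vec=[0, 3, 0, 0]; VV[0]=max(VV[0],msg_vec) then VV[0][0]++ -> VV[0]=[4, 3, 4, 0]
Event 10: SEND 1->3: VV[1][1]++ -> VV[1]=[0, 4, 0, 0], msg_vec=[0, 4, 0, 0]; VV[3]=max(VV[3],msg_vec) then VV[3][3]++ -> VV[3]=[0, 4, 1, 2]
Event 5 stamp: [2, 0, 0, 0]
Event 6 stamp: [0, 2, 0, 0]
[2, 0, 0, 0] <= [0, 2, 0, 0]? False. Equal? False. Happens-before: False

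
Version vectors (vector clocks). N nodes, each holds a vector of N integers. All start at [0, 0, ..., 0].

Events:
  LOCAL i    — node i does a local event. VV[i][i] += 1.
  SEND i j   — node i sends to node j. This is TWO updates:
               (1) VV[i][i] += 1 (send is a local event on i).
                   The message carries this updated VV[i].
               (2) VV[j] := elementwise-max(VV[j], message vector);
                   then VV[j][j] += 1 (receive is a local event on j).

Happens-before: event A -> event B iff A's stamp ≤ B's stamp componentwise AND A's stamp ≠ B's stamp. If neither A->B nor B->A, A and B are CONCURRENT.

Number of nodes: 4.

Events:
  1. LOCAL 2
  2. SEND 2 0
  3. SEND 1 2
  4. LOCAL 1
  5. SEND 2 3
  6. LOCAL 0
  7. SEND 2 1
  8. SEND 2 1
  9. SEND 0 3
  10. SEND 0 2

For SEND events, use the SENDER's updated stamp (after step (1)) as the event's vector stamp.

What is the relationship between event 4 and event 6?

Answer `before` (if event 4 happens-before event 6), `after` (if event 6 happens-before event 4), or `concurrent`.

Answer: concurrent

Derivation:
Initial: VV[0]=[0, 0, 0, 0]
Initial: VV[1]=[0, 0, 0, 0]
Initial: VV[2]=[0, 0, 0, 0]
Initial: VV[3]=[0, 0, 0, 0]
Event 1: LOCAL 2: VV[2][2]++ -> VV[2]=[0, 0, 1, 0]
Event 2: SEND 2->0: VV[2][2]++ -> VV[2]=[0, 0, 2, 0], msg_vec=[0, 0, 2, 0]; VV[0]=max(VV[0],msg_vec) then VV[0][0]++ -> VV[0]=[1, 0, 2, 0]
Event 3: SEND 1->2: VV[1][1]++ -> VV[1]=[0, 1, 0, 0], msg_vec=[0, 1, 0, 0]; VV[2]=max(VV[2],msg_vec) then VV[2][2]++ -> VV[2]=[0, 1, 3, 0]
Event 4: LOCAL 1: VV[1][1]++ -> VV[1]=[0, 2, 0, 0]
Event 5: SEND 2->3: VV[2][2]++ -> VV[2]=[0, 1, 4, 0], msg_vec=[0, 1, 4, 0]; VV[3]=max(VV[3],msg_vec) then VV[3][3]++ -> VV[3]=[0, 1, 4, 1]
Event 6: LOCAL 0: VV[0][0]++ -> VV[0]=[2, 0, 2, 0]
Event 7: SEND 2->1: VV[2][2]++ -> VV[2]=[0, 1, 5, 0], msg_vec=[0, 1, 5, 0]; VV[1]=max(VV[1],msg_vec) then VV[1][1]++ -> VV[1]=[0, 3, 5, 0]
Event 8: SEND 2->1: VV[2][2]++ -> VV[2]=[0, 1, 6, 0], msg_vec=[0, 1, 6, 0]; VV[1]=max(VV[1],msg_vec) then VV[1][1]++ -> VV[1]=[0, 4, 6, 0]
Event 9: SEND 0->3: VV[0][0]++ -> VV[0]=[3, 0, 2, 0], msg_vec=[3, 0, 2, 0]; VV[3]=max(VV[3],msg_vec) then VV[3][3]++ -> VV[3]=[3, 1, 4, 2]
Event 10: SEND 0->2: VV[0][0]++ -> VV[0]=[4, 0, 2, 0], msg_vec=[4, 0, 2, 0]; VV[2]=max(VV[2],msg_vec) then VV[2][2]++ -> VV[2]=[4, 1, 7, 0]
Event 4 stamp: [0, 2, 0, 0]
Event 6 stamp: [2, 0, 2, 0]
[0, 2, 0, 0] <= [2, 0, 2, 0]? False
[2, 0, 2, 0] <= [0, 2, 0, 0]? False
Relation: concurrent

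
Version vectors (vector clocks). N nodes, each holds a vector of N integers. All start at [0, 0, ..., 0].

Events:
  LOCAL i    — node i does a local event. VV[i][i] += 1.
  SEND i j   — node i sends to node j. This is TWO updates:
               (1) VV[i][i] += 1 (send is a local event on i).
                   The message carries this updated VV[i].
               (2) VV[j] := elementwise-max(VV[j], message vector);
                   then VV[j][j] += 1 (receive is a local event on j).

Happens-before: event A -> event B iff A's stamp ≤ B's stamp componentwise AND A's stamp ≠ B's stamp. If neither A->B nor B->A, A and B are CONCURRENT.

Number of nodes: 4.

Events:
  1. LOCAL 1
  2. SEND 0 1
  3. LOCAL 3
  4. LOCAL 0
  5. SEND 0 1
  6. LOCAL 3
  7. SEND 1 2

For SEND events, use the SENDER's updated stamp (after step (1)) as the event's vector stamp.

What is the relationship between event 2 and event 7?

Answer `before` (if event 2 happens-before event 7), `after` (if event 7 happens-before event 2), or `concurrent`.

Answer: before

Derivation:
Initial: VV[0]=[0, 0, 0, 0]
Initial: VV[1]=[0, 0, 0, 0]
Initial: VV[2]=[0, 0, 0, 0]
Initial: VV[3]=[0, 0, 0, 0]
Event 1: LOCAL 1: VV[1][1]++ -> VV[1]=[0, 1, 0, 0]
Event 2: SEND 0->1: VV[0][0]++ -> VV[0]=[1, 0, 0, 0], msg_vec=[1, 0, 0, 0]; VV[1]=max(VV[1],msg_vec) then VV[1][1]++ -> VV[1]=[1, 2, 0, 0]
Event 3: LOCAL 3: VV[3][3]++ -> VV[3]=[0, 0, 0, 1]
Event 4: LOCAL 0: VV[0][0]++ -> VV[0]=[2, 0, 0, 0]
Event 5: SEND 0->1: VV[0][0]++ -> VV[0]=[3, 0, 0, 0], msg_vec=[3, 0, 0, 0]; VV[1]=max(VV[1],msg_vec) then VV[1][1]++ -> VV[1]=[3, 3, 0, 0]
Event 6: LOCAL 3: VV[3][3]++ -> VV[3]=[0, 0, 0, 2]
Event 7: SEND 1->2: VV[1][1]++ -> VV[1]=[3, 4, 0, 0], msg_vec=[3, 4, 0, 0]; VV[2]=max(VV[2],msg_vec) then VV[2][2]++ -> VV[2]=[3, 4, 1, 0]
Event 2 stamp: [1, 0, 0, 0]
Event 7 stamp: [3, 4, 0, 0]
[1, 0, 0, 0] <= [3, 4, 0, 0]? True
[3, 4, 0, 0] <= [1, 0, 0, 0]? False
Relation: before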